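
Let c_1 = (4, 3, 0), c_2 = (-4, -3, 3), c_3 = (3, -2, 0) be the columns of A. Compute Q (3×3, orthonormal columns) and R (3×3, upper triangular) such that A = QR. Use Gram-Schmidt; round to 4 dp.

c_1 = (4, 3, 0); ‖c_1‖ = 5.0000, so e_1 = (0.8000, 0.6000, 0.0000).
e_1·c_2 = 0.8000·(-4) + 0.6000·(-3) + 0.0000·3 = -5.0000.
u_2 = c_2 + 5.0000·e_1 = (0.0000, 0.0000, 3.0000).
‖u_2‖ = 3.0000, so e_2 = (0.0000, 0.0000, 1.0000).
e_1·c_3 = 0.8000·3 + 0.6000·(-2) + 0.0000·0 = 1.2000; e_2·c_3 = 0.0000·3 + 0.0000·(-2) + 1.0000·0 = 0.0000.
u_3 = c_3 − 1.2000·e_1 + 0.0000·e_2 = (2.0400, -2.7200, 0.0000).
‖u_3‖ = 3.4000, so e_3 = (0.6000, -0.8000, 0.0000).

Q = [[0.8000, 0.0000, 0.6000], [0.6000, 0.0000, -0.8000], [0.0000, 1.0000, 0.0000]], R = [[5.0000, -5.0000, 1.2000], [0.0000, 3.0000, 0.0000], [0.0000, 0.0000, 3.4000]]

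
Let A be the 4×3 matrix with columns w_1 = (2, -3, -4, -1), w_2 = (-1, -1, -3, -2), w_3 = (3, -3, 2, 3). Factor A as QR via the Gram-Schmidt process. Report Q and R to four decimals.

q_1 = w_1/‖w_1‖ = (2, -3, -4, -1)/5.4772 = (0.3651, -0.5477, -0.7303, -0.1826).
r_{12} = q_1·w_2 = 2.7386.
u_2 = w_2 − 2.7386·q_1 = (-2.0000, 0.5000, -1.0000, -1.5000).
‖u_2‖ = 2.7386, so q_2 = (-0.7303, 0.1826, -0.3651, -0.5477).
r_{13} = q_1·w_3 = 0.7303; r_{23} = q_2·w_3 = -5.1121.
u_3 = w_3 − 0.7303·q_1 + 5.1121·q_2 = (-1.0000, -1.6667, 0.6667, 0.3333).
‖u_3‖ = 2.0817, so q_3 = (-0.4804, -0.8006, 0.3203, 0.1601).

Q = [[0.3651, -0.7303, -0.4804], [-0.5477, 0.1826, -0.8006], [-0.7303, -0.3651, 0.3203], [-0.1826, -0.5477, 0.1601]], R = [[5.4772, 2.7386, 0.7303], [0.0000, 2.7386, -5.1121], [0.0000, 0.0000, 2.0817]]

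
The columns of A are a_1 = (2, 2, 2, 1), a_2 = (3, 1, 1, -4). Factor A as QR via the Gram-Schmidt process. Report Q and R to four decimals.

Q = [[0.5547, 0.4219], [0.5547, 0.0156], [0.5547, 0.0156], [0.2774, -0.9064]], R = [[3.6056, 1.6641], [0.0000, 4.9225]]

a_1 = (2, 2, 2, 1); ‖a_1‖ = 3.6056, so e_1 = (0.5547, 0.5547, 0.5547, 0.2774).
e_1·a_2 = 0.5547·3 + 0.5547·1 + 0.5547·1 + 0.2774·(-4) = 1.6641.
u_2 = a_2 − 1.6641·e_1 = (2.0769, 0.0769, 0.0769, -4.4615).
‖u_2‖ = 4.9225, so e_2 = (0.4219, 0.0156, 0.0156, -0.9064).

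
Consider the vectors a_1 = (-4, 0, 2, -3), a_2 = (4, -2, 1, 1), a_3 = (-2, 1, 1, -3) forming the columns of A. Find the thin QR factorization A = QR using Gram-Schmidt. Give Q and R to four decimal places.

a_1 = (-4, 0, 2, -3); ‖a_1‖ = 5.3852, so q_1 = (-0.7428, 0.0000, 0.3714, -0.5571).
q_1·a_2 = (-0.7428)·4 + 0.0000·(-2) + 0.3714·1 + (-0.5571)·1 = -3.1568.
u_2 = a_2 + 3.1568·q_1 = (1.6552, -2.0000, 2.1724, -0.7586).
‖u_2‖ = 3.4691, so q_2 = (0.4771, -0.5765, 0.6262, -0.2187).
q_1·a_3 = (-0.7428)·(-2) + 0.0000·1 + 0.3714·1 + (-0.5571)·(-3) = 3.5282; q_2·a_3 = 0.4771·(-2) + (-0.5765)·1 + 0.6262·1 + (-0.2187)·(-3) = -0.2485.
u_3 = a_3 − 3.5282·q_1 + 0.2485·q_2 = (0.7393, 0.8567, -0.1547, -1.0888).
‖u_3‖ = 1.5780, so q_3 = (0.4685, 0.5429, -0.0981, -0.6900).

Q = [[-0.7428, 0.4771, 0.4685], [0.0000, -0.5765, 0.5429], [0.3714, 0.6262, -0.0981], [-0.5571, -0.2187, -0.6900]], R = [[5.3852, -3.1568, 3.5282], [0.0000, 3.4691, -0.2485], [0.0000, 0.0000, 1.5780]]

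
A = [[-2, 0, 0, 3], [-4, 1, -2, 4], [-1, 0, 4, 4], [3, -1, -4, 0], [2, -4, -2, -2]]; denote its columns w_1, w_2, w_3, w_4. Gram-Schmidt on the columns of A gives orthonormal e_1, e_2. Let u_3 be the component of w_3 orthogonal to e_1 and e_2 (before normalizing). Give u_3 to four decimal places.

u_3 = (-0.3411, -3.0956, 3.8295, -3.0749, -0.0052)

w_1 = (-2, -4, -1, 3, 2); ‖w_1‖ = 5.8310, so e_1 = (-0.3430, -0.6860, -0.1715, 0.5145, 0.3430).
e_1·w_2 = (-0.3430)·0 + (-0.6860)·1 + (-0.1715)·0 + 0.5145·(-1) + 0.3430·(-4) = -2.5725.
u_2 = w_2 + 2.5725·e_1 = (-0.8824, -0.7647, -0.4412, 0.3235, -3.1176).
‖u_2‖ = 3.3738, so e_2 = (-0.2615, -0.2267, -0.1308, 0.0959, -0.9241).
e_1·w_3 = (-0.3430)·0 + (-0.6860)·(-2) + (-0.1715)·4 + 0.5145·(-4) + 0.3430·(-2) = -2.0580; e_2·w_3 = (-0.2615)·0 + (-0.2267)·(-2) + (-0.1308)·4 + 0.0959·(-4) + (-0.9241)·(-2) = 1.3948.
u_3 = w_3 + 2.0580·e_1 − 1.3948·e_2 = (-0.3411, -3.0956, 3.8295, -3.0749, -0.0052).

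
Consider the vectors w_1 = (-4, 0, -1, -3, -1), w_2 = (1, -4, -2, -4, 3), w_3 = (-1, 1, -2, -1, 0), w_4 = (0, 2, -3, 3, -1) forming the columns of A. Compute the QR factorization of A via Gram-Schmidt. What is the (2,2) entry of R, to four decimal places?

r_{22} = 6.6472

w_1 = (-4, 0, -1, -3, -1); ‖w_1‖ = 5.1962, so e_1 = (-0.7698, 0.0000, -0.1925, -0.5774, -0.1925).
e_1·w_2 = (-0.7698)·1 + 0.0000·(-4) + (-0.1925)·(-2) + (-0.5774)·(-4) + (-0.1925)·3 = 1.3472.
u_2 = w_2 − 1.3472·e_1 = (2.0370, -4.0000, -1.7407, -3.2222, 3.2593).
r_{22} = ‖u_2‖ = 6.6472.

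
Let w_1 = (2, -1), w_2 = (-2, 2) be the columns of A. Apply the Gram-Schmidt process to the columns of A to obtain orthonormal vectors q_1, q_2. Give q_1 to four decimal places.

q_1 = (0.8944, -0.4472)

q_1 = w_1/‖w_1‖ = (2, -1)/2.2361 = (0.8944, -0.4472).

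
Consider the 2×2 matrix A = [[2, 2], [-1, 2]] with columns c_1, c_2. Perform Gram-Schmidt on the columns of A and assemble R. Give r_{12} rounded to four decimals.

r_{12} = 0.8944

c_1 = (2, -1); ‖c_1‖ = 2.2361, so q_1 = (0.8944, -0.4472).
r_{12} = q_1·c_2 = 0.8944.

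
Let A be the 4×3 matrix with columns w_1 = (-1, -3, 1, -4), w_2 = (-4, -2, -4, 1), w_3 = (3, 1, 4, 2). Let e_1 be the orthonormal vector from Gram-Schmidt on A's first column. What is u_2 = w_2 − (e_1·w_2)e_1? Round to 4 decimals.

w_1 = (-1, -3, 1, -4); ‖w_1‖ = 5.1962, so e_1 = (-0.1925, -0.5774, 0.1925, -0.7698).
e_1·w_2 = (-0.1925)·(-4) + (-0.5774)·(-2) + 0.1925·(-4) + (-0.7698)·1 = 0.3849.
u_2 = w_2 − 0.3849·e_1 = (-3.9259, -1.7778, -4.0741, 1.2963).

u_2 = (-3.9259, -1.7778, -4.0741, 1.2963)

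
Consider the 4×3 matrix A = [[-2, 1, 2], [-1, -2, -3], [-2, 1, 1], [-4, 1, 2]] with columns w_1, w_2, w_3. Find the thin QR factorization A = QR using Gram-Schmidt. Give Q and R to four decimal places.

Q = [[-0.4000, 0.2205, 0.4402], [-0.2000, -0.9500, -0.0937], [-0.4000, 0.2205, -0.8617], [-0.8000, 0.0170, 0.2342]], R = [[5.0000, -1.2000, -2.2000], [0.0000, 2.3580, 3.5454], [0.0000, 0.0000, 0.7681]]

w_1 = (-2, -1, -2, -4); ‖w_1‖ = 5.0000, so q_1 = (-0.4000, -0.2000, -0.4000, -0.8000).
q_1·w_2 = (-0.4000)·1 + (-0.2000)·(-2) + (-0.4000)·1 + (-0.8000)·1 = -1.2000.
u_2 = w_2 + 1.2000·q_1 = (0.5200, -2.2400, 0.5200, 0.0400).
‖u_2‖ = 2.3580, so q_2 = (0.2205, -0.9500, 0.2205, 0.0170).
q_1·w_3 = (-0.4000)·2 + (-0.2000)·(-3) + (-0.4000)·1 + (-0.8000)·2 = -2.2000; q_2·w_3 = 0.2205·2 + (-0.9500)·(-3) + 0.2205·1 + 0.0170·2 = 3.5454.
u_3 = w_3 + 2.2000·q_1 − 3.5454·q_2 = (0.3381, -0.0719, -0.6619, 0.1799).
‖u_3‖ = 0.7681, so q_3 = (0.4402, -0.0937, -0.8617, 0.2342).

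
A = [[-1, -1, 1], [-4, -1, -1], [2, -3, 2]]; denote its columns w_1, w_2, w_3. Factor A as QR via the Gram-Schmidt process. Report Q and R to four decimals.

w_1 = (-1, -4, 2); ‖w_1‖ = 4.5826, so e_1 = (-0.2182, -0.8729, 0.4364).
e_1·w_2 = (-0.2182)·(-1) + (-0.8729)·(-1) + 0.4364·(-3) = -0.2182.
u_2 = w_2 + 0.2182·e_1 = (-1.0476, -1.1905, -2.9048).
‖u_2‖ = 3.3094, so e_2 = (-0.3166, -0.3597, -0.8777).
e_1·w_3 = (-0.2182)·1 + (-0.8729)·(-1) + 0.4364·2 = 1.5275; e_2·w_3 = (-0.3166)·1 + (-0.3597)·(-1) + (-0.8777)·2 = -1.7123.
u_3 = w_3 − 1.5275·e_1 + 1.7123·e_2 = (0.7913, -0.2826, -0.1696).
‖u_3‖ = 0.8572, so e_3 = (0.9231, -0.3297, -0.1978).

Q = [[-0.2182, -0.3166, 0.9231], [-0.8729, -0.3597, -0.3297], [0.4364, -0.8777, -0.1978]], R = [[4.5826, -0.2182, 1.5275], [0.0000, 3.3094, -1.7123], [0.0000, 0.0000, 0.8572]]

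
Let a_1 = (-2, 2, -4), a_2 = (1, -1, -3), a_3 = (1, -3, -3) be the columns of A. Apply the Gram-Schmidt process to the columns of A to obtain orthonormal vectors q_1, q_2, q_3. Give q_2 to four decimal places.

q_2 = (0.5774, -0.5774, -0.5774)

a_1 = (-2, 2, -4); ‖a_1‖ = 4.8990, so q_1 = (-0.4082, 0.4082, -0.8165).
q_1·a_2 = (-0.4082)·1 + 0.4082·(-1) + (-0.8165)·(-3) = 1.6330.
u_2 = a_2 − 1.6330·q_1 = (1.6667, -1.6667, -1.6667).
‖u_2‖ = 2.8868, so q_2 = (0.5774, -0.5774, -0.5774).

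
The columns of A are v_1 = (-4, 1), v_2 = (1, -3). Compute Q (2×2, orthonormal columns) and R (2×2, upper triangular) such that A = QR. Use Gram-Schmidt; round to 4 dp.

v_1 = (-4, 1); ‖v_1‖ = 4.1231, so q_1 = (-0.9701, 0.2425).
q_1·v_2 = (-0.9701)·1 + 0.2425·(-3) = -1.6977.
u_2 = v_2 + 1.6977·q_1 = (-0.6471, -2.5882).
‖u_2‖ = 2.6679, so q_2 = (-0.2425, -0.9701).

Q = [[-0.9701, -0.2425], [0.2425, -0.9701]], R = [[4.1231, -1.6977], [0.0000, 2.6679]]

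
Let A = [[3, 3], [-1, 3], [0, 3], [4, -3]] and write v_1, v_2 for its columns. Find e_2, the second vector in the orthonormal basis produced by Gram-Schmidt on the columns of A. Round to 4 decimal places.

e_2 = (0.6276, 0.4707, 0.5099, -0.3530)

v_1 = (3, -1, 0, 4); ‖v_1‖ = 5.0990, so e_1 = (0.5883, -0.1961, 0.0000, 0.7845).
e_1·v_2 = 0.5883·3 + (-0.1961)·3 + 0.0000·3 + 0.7845·(-3) = -1.1767.
u_2 = v_2 + 1.1767·e_1 = (3.6923, 2.7692, 3.0000, -2.0769).
‖u_2‖ = 5.8835, so e_2 = (0.6276, 0.4707, 0.5099, -0.3530).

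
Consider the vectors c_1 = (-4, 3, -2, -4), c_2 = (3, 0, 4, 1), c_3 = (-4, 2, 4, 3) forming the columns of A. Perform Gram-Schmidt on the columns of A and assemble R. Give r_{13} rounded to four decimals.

q_1 = c_1/‖c_1‖ = (-4, 3, -2, -4)/6.7082 = (-0.5963, 0.4472, -0.2981, -0.5963).
r_{13} = q_1·c_3 = 0.2981.

r_{13} = 0.2981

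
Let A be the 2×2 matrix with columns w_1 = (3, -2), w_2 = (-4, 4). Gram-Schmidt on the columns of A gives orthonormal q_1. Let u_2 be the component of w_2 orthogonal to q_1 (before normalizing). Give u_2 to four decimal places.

u_2 = (0.6154, 0.9231)

w_1 = (3, -2); ‖w_1‖ = 3.6056, so q_1 = (0.8321, -0.5547).
q_1·w_2 = 0.8321·(-4) + (-0.5547)·4 = -5.5470.
u_2 = w_2 + 5.5470·q_1 = (0.6154, 0.9231).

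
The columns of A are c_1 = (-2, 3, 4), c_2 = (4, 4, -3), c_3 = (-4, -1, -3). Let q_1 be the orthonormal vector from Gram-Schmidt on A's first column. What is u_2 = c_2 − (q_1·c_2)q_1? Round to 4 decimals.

u_2 = (3.4483, 4.8276, -1.8966)

c_1 = (-2, 3, 4); ‖c_1‖ = 5.3852, so q_1 = (-0.3714, 0.5571, 0.7428).
q_1·c_2 = (-0.3714)·4 + 0.5571·4 + 0.7428·(-3) = -1.4856.
u_2 = c_2 + 1.4856·q_1 = (3.4483, 4.8276, -1.8966).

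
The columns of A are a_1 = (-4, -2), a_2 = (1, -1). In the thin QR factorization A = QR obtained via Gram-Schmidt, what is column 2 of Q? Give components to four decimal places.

a_1 = (-4, -2); ‖a_1‖ = 4.4721, so e_1 = (-0.8944, -0.4472).
e_1·a_2 = (-0.8944)·1 + (-0.4472)·(-1) = -0.4472.
u_2 = a_2 + 0.4472·e_1 = (0.6000, -1.2000).
‖u_2‖ = 1.3416, so e_2 = (0.4472, -0.8944).

e_2 = (0.4472, -0.8944)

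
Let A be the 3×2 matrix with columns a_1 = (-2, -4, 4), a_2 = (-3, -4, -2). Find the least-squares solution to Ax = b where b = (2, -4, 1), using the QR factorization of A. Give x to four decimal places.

a_1 = (-2, -4, 4); ‖a_1‖ = 6.0000, so q_1 = (-0.3333, -0.6667, 0.6667).
q_1·a_2 = (-0.3333)·(-3) + (-0.6667)·(-4) + 0.6667·(-2) = 2.3333.
u_2 = a_2 − 2.3333·q_1 = (-2.2222, -2.4444, -3.5556).
‖u_2‖ = 4.8534, so q_2 = (-0.4579, -0.5037, -0.7326).
Qᵀb = (2.6667, 0.3663).
Back-substitute: x_2 = 0.3663/4.8534 = 0.0755.
x_1 = (2.6667 − 2.3333·0.0755)/6.0000 = 0.4151.

x = (0.4151, 0.0755)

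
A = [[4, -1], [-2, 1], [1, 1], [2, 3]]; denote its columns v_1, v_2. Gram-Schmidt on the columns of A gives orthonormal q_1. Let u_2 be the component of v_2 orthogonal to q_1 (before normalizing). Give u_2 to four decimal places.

u_2 = (-1.1600, 1.0800, 0.9600, 2.9200)

q_1 = v_1/‖v_1‖ = (4, -2, 1, 2)/5.0000 = (0.8000, -0.4000, 0.2000, 0.4000).
r_{12} = q_1·v_2 = 0.2000.
u_2 = v_2 − 0.2000·q_1 = (-1.1600, 1.0800, 0.9600, 2.9200).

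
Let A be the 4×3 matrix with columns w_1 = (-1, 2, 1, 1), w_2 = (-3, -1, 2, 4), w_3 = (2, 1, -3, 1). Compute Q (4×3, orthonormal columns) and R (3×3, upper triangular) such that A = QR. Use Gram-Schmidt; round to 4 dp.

w_1 = (-1, 2, 1, 1); ‖w_1‖ = 2.6458, so q_1 = (-0.3780, 0.7559, 0.3780, 0.3780).
q_1·w_2 = (-0.3780)·(-3) + 0.7559·(-1) + 0.3780·2 + 0.3780·4 = 2.6458.
u_2 = w_2 − 2.6458·q_1 = (-2.0000, -3.0000, 1.0000, 3.0000).
‖u_2‖ = 4.7958, so q_2 = (-0.4170, -0.6255, 0.2085, 0.6255).
q_1·w_3 = (-0.3780)·2 + 0.7559·1 + 0.3780·(-3) + 0.3780·1 = -0.7559; q_2·w_3 = (-0.4170)·2 + (-0.6255)·1 + 0.2085·(-3) + 0.6255·1 = -1.4596.
u_3 = w_3 + 0.7559·q_1 + 1.4596·q_2 = (1.1056, 0.6584, -2.4099, 2.1988).
‖u_3‖ = 3.5069, so q_3 = (0.3153, 0.1877, -0.6872, 0.6270).

Q = [[-0.3780, -0.4170, 0.3153], [0.7559, -0.6255, 0.1877], [0.3780, 0.2085, -0.6872], [0.3780, 0.6255, 0.6270]], R = [[2.6458, 2.6458, -0.7559], [0.0000, 4.7958, -1.4596], [0.0000, 0.0000, 3.5069]]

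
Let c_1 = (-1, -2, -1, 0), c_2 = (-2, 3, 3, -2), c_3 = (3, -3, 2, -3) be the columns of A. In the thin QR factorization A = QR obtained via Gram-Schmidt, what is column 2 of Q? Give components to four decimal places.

c_1 = (-1, -2, -1, 0); ‖c_1‖ = 2.4495, so e_1 = (-0.4082, -0.8165, -0.4082, 0.0000).
e_1·c_2 = (-0.4082)·(-2) + (-0.8165)·3 + (-0.4082)·3 + 0.0000·(-2) = -2.8577.
u_2 = c_2 + 2.8577·e_1 = (-3.1667, 0.6667, 1.8333, -2.0000).
‖u_2‖ = 4.2230, so e_2 = (-0.7499, 0.1579, 0.4341, -0.4736).

e_2 = (-0.7499, 0.1579, 0.4341, -0.4736)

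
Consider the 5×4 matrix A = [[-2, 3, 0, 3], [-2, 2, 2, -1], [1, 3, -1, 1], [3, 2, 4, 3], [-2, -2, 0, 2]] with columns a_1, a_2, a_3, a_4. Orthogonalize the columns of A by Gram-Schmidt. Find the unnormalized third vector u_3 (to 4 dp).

u_3 = (-0.2535, 2.0184, -2.0968, 2.6129, 1.1060)

a_1 = (-2, -2, 1, 3, -2); ‖a_1‖ = 4.6904, so e_1 = (-0.4264, -0.4264, 0.2132, 0.6396, -0.4264).
e_1·a_2 = (-0.4264)·3 + (-0.4264)·2 + 0.2132·3 + 0.6396·2 + (-0.4264)·(-2) = 0.6396.
u_2 = a_2 − 0.6396·e_1 = (3.2727, 2.2727, 2.8636, 1.5909, -1.7273).
‖u_2‖ = 5.4398, so e_2 = (0.6016, 0.4178, 0.5264, 0.2925, -0.3175).
e_1·a_3 = (-0.4264)·0 + (-0.4264)·2 + 0.2132·(-1) + 0.6396·4 + (-0.4264)·0 = 1.4924; e_2·a_3 = 0.6016·0 + 0.4178·2 + 0.5264·(-1) + 0.2925·4 + (-0.3175)·0 = 1.4790.
u_3 = a_3 − 1.4924·e_1 − 1.4790·e_2 = (-0.2535, 2.0184, -2.0968, 2.6129, 1.1060).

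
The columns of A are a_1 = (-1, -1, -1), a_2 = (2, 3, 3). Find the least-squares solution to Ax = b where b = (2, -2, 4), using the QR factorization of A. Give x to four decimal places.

x = (-4.0000, -1.0000)

a_1 = (-1, -1, -1); ‖a_1‖ = 1.7321, so q_1 = (-0.5774, -0.5774, -0.5774).
q_1·a_2 = (-0.5774)·2 + (-0.5774)·3 + (-0.5774)·3 = -4.6188.
u_2 = a_2 + 4.6188·q_1 = (-0.6667, 0.3333, 0.3333).
‖u_2‖ = 0.8165, so q_2 = (-0.8165, 0.4082, 0.4082).
Qᵀb = (-2.3094, -0.8165).
Back-substitute: x_2 = -0.8165/0.8165 = -1.0000.
x_1 = (-2.3094 + 4.6188·(-1.0000))/1.7321 = -4.0000.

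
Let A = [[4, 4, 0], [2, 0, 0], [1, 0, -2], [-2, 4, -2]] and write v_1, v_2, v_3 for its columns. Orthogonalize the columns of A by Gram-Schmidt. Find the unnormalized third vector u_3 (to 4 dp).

v_1 = (4, 2, 1, -2); ‖v_1‖ = 5.0000, so q_1 = (0.8000, 0.4000, 0.2000, -0.4000).
q_1·v_2 = 0.8000·4 + 0.4000·0 + 0.2000·0 + (-0.4000)·4 = 1.6000.
u_2 = v_2 − 1.6000·q_1 = (2.7200, -0.6400, -0.3200, 4.6400).
‖u_2‖ = 5.4259, so q_2 = (0.5013, -0.1180, -0.0590, 0.8552).
q_1·v_3 = 0.8000·0 + 0.4000·0 + 0.2000·(-2) + (-0.4000)·(-2) = 0.4000; q_2·v_3 = 0.5013·0 + (-0.1180)·0 + (-0.0590)·(-2) + 0.8552·(-2) = -1.5924.
u_3 = v_3 − 0.4000·q_1 + 1.5924·q_2 = (0.4783, -0.3478, -2.1739, -0.4783).

u_3 = (0.4783, -0.3478, -2.1739, -0.4783)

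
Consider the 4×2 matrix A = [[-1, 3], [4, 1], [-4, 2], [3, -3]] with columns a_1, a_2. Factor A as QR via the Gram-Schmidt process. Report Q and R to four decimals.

Q = [[-0.1543, 0.6370], [0.6172, 0.6138], [-0.6172, 0.1158], [0.4629, -0.4517]], R = [[6.4807, -2.4689], [0.0000, 4.1115]]

a_1 = (-1, 4, -4, 3); ‖a_1‖ = 6.4807, so e_1 = (-0.1543, 0.6172, -0.6172, 0.4629).
e_1·a_2 = (-0.1543)·3 + 0.6172·1 + (-0.6172)·2 + 0.4629·(-3) = -2.4689.
u_2 = a_2 + 2.4689·e_1 = (2.6190, 2.5238, 0.4762, -1.8571).
‖u_2‖ = 4.1115, so e_2 = (0.6370, 0.6138, 0.1158, -0.4517).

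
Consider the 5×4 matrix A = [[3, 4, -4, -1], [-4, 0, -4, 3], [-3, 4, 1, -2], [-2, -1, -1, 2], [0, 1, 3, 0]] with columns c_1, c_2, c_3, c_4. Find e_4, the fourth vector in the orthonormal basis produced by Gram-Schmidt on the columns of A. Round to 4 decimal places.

e_4 = (0.2088, 0.2451, -0.3340, 0.3239, 0.8245)

c_1 = (3, -4, -3, -2, 0); ‖c_1‖ = 6.1644, so e_1 = (0.4867, -0.6489, -0.4867, -0.3244, 0.0000).
e_1·c_2 = 0.4867·4 + (-0.6489)·0 + (-0.4867)·4 + (-0.3244)·(-1) + 0.0000·1 = 0.3244.
u_2 = c_2 − 0.3244·e_1 = (3.8421, 0.2105, 4.1579, -0.8947, 1.0000).
‖u_2‖ = 5.8219, so e_2 = (0.6599, 0.0362, 0.7142, -0.1537, 0.1718).
e_1·c_3 = 0.4867·(-4) + (-0.6489)·(-4) + (-0.4867)·1 + (-0.3244)·(-1) + 0.0000·3 = 0.4867; e_2·c_3 = 0.6599·(-4) + 0.0362·(-4) + 0.7142·1 + (-0.1537)·(-1) + 0.1718·3 = -1.4012.
u_3 = c_3 − 0.4867·e_1 + 1.4012·e_2 = (-3.3121, -3.6335, 2.2376, -1.0575, 3.2407).
‖u_3‖ = 6.3875, so e_3 = (-0.5185, -0.5689, 0.3503, -0.1656, 0.5074).
e_1·c_4 = 0.4867·(-1) + (-0.6489)·3 + (-0.4867)·(-2) + (-0.3244)·2 + 0.0000·0 = -2.1089; e_2·c_4 = 0.6599·(-1) + 0.0362·3 + 0.7142·(-2) + (-0.1537)·2 + 0.1718·0 = -2.2872; e_3·c_4 = (-0.5185)·(-1) + (-0.5689)·3 + 0.3503·(-2) + (-0.1656)·2 + 0.5074·0 = -2.2197.
u_4 = c_4 + 2.1089·e_1 + 2.2872·e_2 + 2.2197·e_3 = (0.3847, 0.4516, -0.6153, 0.5968, 1.5190).
‖u_4‖ = 1.8423, so e_4 = (0.2088, 0.2451, -0.3340, 0.3239, 0.8245).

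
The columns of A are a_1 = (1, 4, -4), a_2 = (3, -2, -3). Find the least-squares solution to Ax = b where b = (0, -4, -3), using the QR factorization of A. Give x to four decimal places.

q_1 = a_1/‖a_1‖ = (1, 4, -4)/5.7446 = (0.1741, 0.6963, -0.6963).
r_{12} = q_1·a_2 = 1.2185.
u_2 = a_2 − 1.2185·q_1 = (2.7879, -2.8485, -2.1515).
‖u_2‖ = 4.5294, so q_2 = (0.6155, -0.6289, -0.4750).
Qᵀb = (-0.6963, 3.9406).
Back-substitute: x_2 = 3.9406/4.5294 = 0.8700.
x_1 = (-0.6963 − 1.2185·0.8700)/5.7446 = -0.3058.

x = (-0.3058, 0.8700)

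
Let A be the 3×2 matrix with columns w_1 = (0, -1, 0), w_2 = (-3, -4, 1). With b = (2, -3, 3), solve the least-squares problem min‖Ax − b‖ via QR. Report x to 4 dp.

q_1 = w_1/‖w_1‖ = (0, -1, 0)/1.0000 = (0.0000, -1.0000, 0.0000).
r_{12} = q_1·w_2 = 4.0000.
u_2 = w_2 − 4.0000·q_1 = (-3.0000, 0.0000, 1.0000).
‖u_2‖ = 3.1623, so q_2 = (-0.9487, 0.0000, 0.3162).
Qᵀb = (3.0000, -0.9487).
Back-substitute: x_2 = -0.9487/3.1623 = -0.3000.
x_1 = (3.0000 − 4.0000·(-0.3000))/1.0000 = 4.2000.

x = (4.2000, -0.3000)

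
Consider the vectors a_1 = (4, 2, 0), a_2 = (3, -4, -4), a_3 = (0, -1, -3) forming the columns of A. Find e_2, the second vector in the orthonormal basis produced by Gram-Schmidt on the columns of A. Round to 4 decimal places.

a_1 = (4, 2, 0); ‖a_1‖ = 4.4721, so e_1 = (0.8944, 0.4472, 0.0000).
e_1·a_2 = 0.8944·3 + 0.4472·(-4) + 0.0000·(-4) = 0.8944.
u_2 = a_2 − 0.8944·e_1 = (2.2000, -4.4000, -4.0000).
‖u_2‖ = 6.3403, so e_2 = (0.3470, -0.6940, -0.6309).

e_2 = (0.3470, -0.6940, -0.6309)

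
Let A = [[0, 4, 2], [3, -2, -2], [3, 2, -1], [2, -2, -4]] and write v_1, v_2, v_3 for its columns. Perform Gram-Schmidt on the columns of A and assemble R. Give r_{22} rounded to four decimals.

v_1 = (0, 3, 3, 2); ‖v_1‖ = 4.6904, so e_1 = (0.0000, 0.6396, 0.6396, 0.4264).
e_1·v_2 = 0.0000·4 + 0.6396·(-2) + 0.6396·2 + 0.4264·(-2) = -0.8528.
u_2 = v_2 + 0.8528·e_1 = (4.0000, -1.4545, 2.5455, -1.6364).
r_{22} = ‖u_2‖ = 5.2223.

r_{22} = 5.2223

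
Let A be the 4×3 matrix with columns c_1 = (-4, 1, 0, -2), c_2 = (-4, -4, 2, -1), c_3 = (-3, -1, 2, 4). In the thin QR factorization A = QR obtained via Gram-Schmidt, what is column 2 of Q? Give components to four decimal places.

c_1 = (-4, 1, 0, -2); ‖c_1‖ = 4.5826, so q_1 = (-0.8729, 0.2182, 0.0000, -0.4364).
q_1·c_2 = (-0.8729)·(-4) + 0.2182·(-4) + 0.0000·2 + (-0.4364)·(-1) = 3.0551.
u_2 = c_2 − 3.0551·q_1 = (-1.3333, -4.6667, 2.0000, 0.3333).
‖u_2‖ = 5.2599, so q_2 = (-0.2535, -0.8872, 0.3802, 0.0634).

q_2 = (-0.2535, -0.8872, 0.3802, 0.0634)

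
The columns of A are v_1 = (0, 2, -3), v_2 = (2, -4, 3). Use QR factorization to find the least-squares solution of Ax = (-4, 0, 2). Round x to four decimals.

x = (-2.3636, -1.4545)

e_1 = v_1/‖v_1‖ = (0, 2, -3)/3.6056 = (0.0000, 0.5547, -0.8321).
r_{12} = e_1·v_2 = -4.7150.
u_2 = v_2 + 4.7150·e_1 = (2.0000, -1.3846, -0.9231).
‖u_2‖ = 2.6018, so e_2 = (0.7687, -0.5322, -0.3548).
Qᵀb = (-1.6641, -3.7844).
Back-substitute: x_2 = -3.7844/2.6018 = -1.4545.
x_1 = (-1.6641 + 4.7150·(-1.4545))/3.6056 = -2.3636.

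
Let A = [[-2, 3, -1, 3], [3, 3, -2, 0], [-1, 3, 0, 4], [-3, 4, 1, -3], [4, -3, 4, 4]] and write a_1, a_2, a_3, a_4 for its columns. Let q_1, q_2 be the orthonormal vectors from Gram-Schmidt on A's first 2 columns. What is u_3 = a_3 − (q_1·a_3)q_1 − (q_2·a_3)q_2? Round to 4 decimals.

u_3 = (0.0062, -1.2004, 0.9649, 2.3554, 2.9112)

q_1 = a_1/‖a_1‖ = (-2, 3, -1, -3, 4)/6.2450 = (-0.3203, 0.4804, -0.1601, -0.4804, 0.6405).
r_{12} = q_1·a_2 = -3.8431.
u_2 = a_2 + 3.8431·q_1 = (1.7692, 4.8462, 2.3846, 2.1538, -0.5385).
‖u_2‖ = 6.1017, so q_2 = (0.2900, 0.7942, 0.3908, 0.3530, -0.0882).
r_{13} = q_1·a_3 = 1.4412; r_{23} = q_2·a_3 = -1.8784.
u_3 = a_3 − 1.4412·q_1 + 1.8784·q_2 = (0.0062, -1.2004, 0.9649, 2.3554, 2.9112).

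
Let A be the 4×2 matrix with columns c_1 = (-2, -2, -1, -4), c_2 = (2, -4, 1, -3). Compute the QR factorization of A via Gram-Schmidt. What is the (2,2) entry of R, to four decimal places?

c_1 = (-2, -2, -1, -4); ‖c_1‖ = 5.0000, so e_1 = (-0.4000, -0.4000, -0.2000, -0.8000).
e_1·c_2 = (-0.4000)·2 + (-0.4000)·(-4) + (-0.2000)·1 + (-0.8000)·(-3) = 3.0000.
u_2 = c_2 − 3.0000·e_1 = (3.2000, -2.8000, 1.6000, -0.6000).
r_{22} = ‖u_2‖ = 4.5826.

r_{22} = 4.5826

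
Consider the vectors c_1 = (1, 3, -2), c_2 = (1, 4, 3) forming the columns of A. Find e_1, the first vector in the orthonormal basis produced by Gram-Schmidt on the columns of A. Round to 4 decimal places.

c_1 = (1, 3, -2); ‖c_1‖ = 3.7417, so e_1 = (0.2673, 0.8018, -0.5345).

e_1 = (0.2673, 0.8018, -0.5345)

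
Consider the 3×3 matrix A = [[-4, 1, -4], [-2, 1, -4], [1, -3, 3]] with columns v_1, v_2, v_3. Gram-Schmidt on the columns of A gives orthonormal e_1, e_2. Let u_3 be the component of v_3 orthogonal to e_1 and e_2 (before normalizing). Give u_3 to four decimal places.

u_3 = (0.6000, -1.3200, -0.2400)

e_1 = v_1/‖v_1‖ = (-4, -2, 1)/4.5826 = (-0.8729, -0.4364, 0.2182).
r_{12} = e_1·v_2 = -1.9640.
u_2 = v_2 + 1.9640·e_1 = (-0.7143, 0.1429, -2.5714).
‖u_2‖ = 2.6726, so e_2 = (-0.2673, 0.0535, -0.9621).
r_{13} = e_1·v_3 = 5.8919; r_{23} = e_2·v_3 = -2.0312.
u_3 = v_3 − 5.8919·e_1 + 2.0312·e_2 = (0.6000, -1.3200, -0.2400).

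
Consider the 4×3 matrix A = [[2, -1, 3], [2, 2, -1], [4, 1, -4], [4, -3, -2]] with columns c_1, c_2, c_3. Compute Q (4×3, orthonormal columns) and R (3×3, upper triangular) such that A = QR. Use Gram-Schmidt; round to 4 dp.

c_1 = (2, 2, 4, 4); ‖c_1‖ = 6.3246, so q_1 = (0.3162, 0.3162, 0.6325, 0.6325).
q_1·c_2 = 0.3162·(-1) + 0.3162·2 + 0.6325·1 + 0.6325·(-3) = -0.9487.
u_2 = c_2 + 0.9487·q_1 = (-0.7000, 2.3000, 1.6000, -2.4000).
‖u_2‖ = 3.7550, so q_2 = (-0.1864, 0.6125, 0.4261, -0.6391).
q_1·c_3 = 0.3162·3 + 0.3162·(-1) + 0.6325·(-4) + 0.6325·(-2) = -3.1623; q_2·c_3 = (-0.1864)·3 + 0.6125·(-1) + 0.4261·(-4) + (-0.6391)·(-2) = -1.5979.
u_3 = c_3 + 3.1623·q_1 + 1.5979·q_2 = (3.7021, 0.9787, -1.3191, -1.0213).
‖u_3‖ = 4.1769, so q_3 = (0.8863, 0.2343, -0.3158, -0.2445).

Q = [[0.3162, -0.1864, 0.8863], [0.3162, 0.6125, 0.2343], [0.6325, 0.4261, -0.3158], [0.6325, -0.6391, -0.2445]], R = [[6.3246, -0.9487, -3.1623], [0.0000, 3.7550, -1.5979], [0.0000, 0.0000, 4.1769]]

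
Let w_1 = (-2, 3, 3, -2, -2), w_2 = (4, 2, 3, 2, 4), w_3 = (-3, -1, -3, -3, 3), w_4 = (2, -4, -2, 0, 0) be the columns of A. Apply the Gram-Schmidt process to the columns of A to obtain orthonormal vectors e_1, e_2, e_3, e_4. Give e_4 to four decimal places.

e_4 = (0.4267, -0.5283, 0.3243, -0.6538, -0.0789)

e_1 = w_1/‖w_1‖ = (-2, 3, 3, -2, -2)/5.4772 = (-0.3651, 0.5477, 0.5477, -0.3651, -0.3651).
r_{12} = e_1·w_2 = -0.9129.
u_2 = w_2 + 0.9129·e_1 = (3.6667, 2.5000, 3.5000, 1.6667, 3.6667).
‖u_2‖ = 6.9402, so e_2 = (0.5283, 0.3602, 0.5043, 0.2401, 0.5283).
r_{13} = e_1·w_3 = -1.0954; r_{23} = e_2·w_3 = -2.5936.
u_3 = w_3 + 1.0954·e_1 + 2.5936·e_2 = (-2.0298, 0.5343, -1.0920, -2.7772, 3.9702).
‖u_3‖ = 5.3920, so e_3 = (-0.3764, 0.0991, -0.2025, -0.5151, 0.7363).
r_{14} = e_1·w_4 = -4.0166; r_{24} = e_2·w_4 = -1.3928; r_{34} = e_3·w_4 = -0.7442.
u_4 = w_4 + 4.0166·e_1 + 1.3928·e_2 + 0.7442·e_3 = (0.9891, -1.2245, 0.7517, -1.5155, -0.1829).
‖u_4‖ = 2.3179, so e_4 = (0.4267, -0.5283, 0.3243, -0.6538, -0.0789).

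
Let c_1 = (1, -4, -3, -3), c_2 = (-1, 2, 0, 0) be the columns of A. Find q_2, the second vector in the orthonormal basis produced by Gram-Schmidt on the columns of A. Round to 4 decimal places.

c_1 = (1, -4, -3, -3); ‖c_1‖ = 5.9161, so q_1 = (0.1690, -0.6761, -0.5071, -0.5071).
q_1·c_2 = 0.1690·(-1) + (-0.6761)·2 + (-0.5071)·0 + (-0.5071)·0 = -1.5213.
u_2 = c_2 + 1.5213·q_1 = (-0.7429, 0.9714, -0.7714, -0.7714).
‖u_2‖ = 1.6388, so q_2 = (-0.4533, 0.5928, -0.4707, -0.4707).

q_2 = (-0.4533, 0.5928, -0.4707, -0.4707)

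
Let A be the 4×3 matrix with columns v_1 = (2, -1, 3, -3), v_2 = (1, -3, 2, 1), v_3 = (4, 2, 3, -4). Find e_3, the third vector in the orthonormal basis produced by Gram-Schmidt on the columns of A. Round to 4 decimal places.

e_1 = v_1/‖v_1‖ = (2, -1, 3, -3)/4.7958 = (0.4170, -0.2085, 0.6255, -0.6255).
r_{12} = e_1·v_2 = 1.6681.
u_2 = v_2 − 1.6681·e_1 = (0.3043, -2.6522, 0.9565, 2.0435).
‖u_2‖ = 3.4953, so e_2 = (0.0871, -0.7588, 0.2737, 0.5846).
r_{13} = e_1·v_3 = 5.6299; r_{23} = e_2·v_3 = -2.6868.
u_3 = v_3 − 5.6299·e_1 + 2.6868·e_2 = (1.8861, 1.1352, 0.2135, 1.0925).
‖u_3‖ = 2.4669, so e_3 = (0.7646, 0.4602, 0.0866, 0.4429).

e_3 = (0.7646, 0.4602, 0.0866, 0.4429)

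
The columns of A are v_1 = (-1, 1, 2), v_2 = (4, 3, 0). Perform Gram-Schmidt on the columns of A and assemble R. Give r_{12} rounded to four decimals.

r_{12} = -0.4082

q_1 = v_1/‖v_1‖ = (-1, 1, 2)/2.4495 = (-0.4082, 0.4082, 0.8165).
r_{12} = q_1·v_2 = -0.4082.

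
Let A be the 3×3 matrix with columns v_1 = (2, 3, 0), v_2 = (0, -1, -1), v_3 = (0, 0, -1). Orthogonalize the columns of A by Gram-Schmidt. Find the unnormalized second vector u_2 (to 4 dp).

q_1 = v_1/‖v_1‖ = (2, 3, 0)/3.6056 = (0.5547, 0.8321, 0.0000).
r_{12} = q_1·v_2 = -0.8321.
u_2 = v_2 + 0.8321·q_1 = (0.4615, -0.3077, -1.0000).

u_2 = (0.4615, -0.3077, -1.0000)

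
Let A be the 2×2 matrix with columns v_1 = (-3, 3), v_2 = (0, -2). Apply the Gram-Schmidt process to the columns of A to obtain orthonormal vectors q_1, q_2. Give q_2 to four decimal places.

q_1 = v_1/‖v_1‖ = (-3, 3)/4.2426 = (-0.7071, 0.7071).
r_{12} = q_1·v_2 = -1.4142.
u_2 = v_2 + 1.4142·q_1 = (-1.0000, -1.0000).
‖u_2‖ = 1.4142, so q_2 = (-0.7071, -0.7071).

q_2 = (-0.7071, -0.7071)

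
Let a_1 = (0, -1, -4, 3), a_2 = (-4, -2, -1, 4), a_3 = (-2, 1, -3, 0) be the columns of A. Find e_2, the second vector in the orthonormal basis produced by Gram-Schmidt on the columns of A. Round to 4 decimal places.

a_1 = (0, -1, -4, 3); ‖a_1‖ = 5.0990, so e_1 = (0.0000, -0.1961, -0.7845, 0.5883).
e_1·a_2 = 0.0000·(-4) + (-0.1961)·(-2) + (-0.7845)·(-1) + 0.5883·4 = 3.5301.
u_2 = a_2 − 3.5301·e_1 = (-4.0000, -1.3077, 1.7692, 1.9231).
‖u_2‖ = 4.9536, so e_2 = (-0.8075, -0.2640, 0.3572, 0.3882).

e_2 = (-0.8075, -0.2640, 0.3572, 0.3882)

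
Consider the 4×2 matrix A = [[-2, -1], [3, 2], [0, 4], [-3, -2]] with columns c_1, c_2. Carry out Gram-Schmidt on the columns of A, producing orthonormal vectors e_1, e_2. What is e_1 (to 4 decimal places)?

e_1 = (-0.4264, 0.6396, 0.0000, -0.6396)

c_1 = (-2, 3, 0, -3); ‖c_1‖ = 4.6904, so e_1 = (-0.4264, 0.6396, 0.0000, -0.6396).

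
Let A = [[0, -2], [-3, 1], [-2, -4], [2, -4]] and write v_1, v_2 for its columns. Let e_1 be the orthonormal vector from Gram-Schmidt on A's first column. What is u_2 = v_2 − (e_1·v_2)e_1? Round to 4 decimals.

v_1 = (0, -3, -2, 2); ‖v_1‖ = 4.1231, so e_1 = (0.0000, -0.7276, -0.4851, 0.4851).
e_1·v_2 = 0.0000·(-2) + (-0.7276)·1 + (-0.4851)·(-4) + 0.4851·(-4) = -0.7276.
u_2 = v_2 + 0.7276·e_1 = (-2.0000, 0.4706, -4.3529, -3.6471).

u_2 = (-2.0000, 0.4706, -4.3529, -3.6471)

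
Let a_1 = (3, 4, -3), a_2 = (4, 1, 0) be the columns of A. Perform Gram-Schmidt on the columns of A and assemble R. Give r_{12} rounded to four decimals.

a_1 = (3, 4, -3); ‖a_1‖ = 5.8310, so q_1 = (0.5145, 0.6860, -0.5145).
r_{12} = q_1·a_2 = 2.7440.

r_{12} = 2.7440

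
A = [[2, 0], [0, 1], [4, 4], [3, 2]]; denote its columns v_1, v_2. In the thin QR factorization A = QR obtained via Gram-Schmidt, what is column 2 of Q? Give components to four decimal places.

q_2 = (-0.7308, 0.4817, 0.4651, -0.1329)

q_1 = v_1/‖v_1‖ = (2, 0, 4, 3)/5.3852 = (0.3714, 0.0000, 0.7428, 0.5571).
r_{12} = q_1·v_2 = 4.0853.
u_2 = v_2 − 4.0853·q_1 = (-1.5172, 1.0000, 0.9655, -0.2759).
‖u_2‖ = 2.0761, so q_2 = (-0.7308, 0.4817, 0.4651, -0.1329).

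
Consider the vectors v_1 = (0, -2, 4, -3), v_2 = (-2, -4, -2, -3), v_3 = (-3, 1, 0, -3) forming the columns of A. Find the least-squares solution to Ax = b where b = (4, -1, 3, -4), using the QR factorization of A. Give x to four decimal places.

v_1 = (0, -2, 4, -3); ‖v_1‖ = 5.3852, so q_1 = (0.0000, -0.3714, 0.7428, -0.5571).
q_1·v_2 = 0.0000·(-2) + (-0.3714)·(-4) + 0.7428·(-2) + (-0.5571)·(-3) = 1.6713.
u_2 = v_2 − 1.6713·q_1 = (-2.0000, -3.3793, -3.2414, -2.0690).
‖u_2‖ = 5.4961, so q_2 = (-0.3639, -0.6149, -0.5898, -0.3764).
q_1·v_3 = 0.0000·(-3) + (-0.3714)·1 + 0.7428·0 + (-0.5571)·(-3) = 1.2999; q_2·v_3 = (-0.3639)·(-3) + (-0.6149)·1 + (-0.5898)·0 + (-0.3764)·(-3) = 1.6062.
u_3 = v_3 − 1.2999·q_1 − 1.6062·q_2 = (-2.4155, 2.4703, -0.0183, -1.6712).
‖u_3‖ = 3.8380, so q_3 = (-0.6294, 0.6436, -0.0048, -0.4354).
Qᵀb = (4.8281, -1.1042, -1.4336).
Back-substitute: x_3 = -1.4336/3.8380 = -0.3735.
x_2 = (-1.1042 − 1.6062·(-0.3735))/5.4961 = -0.0918.
x_1 = (4.8281 − 1.6713·(-0.0918) − 1.2999·(-0.3735))/5.3852 = 1.0152.

x = (1.0152, -0.0918, -0.3735)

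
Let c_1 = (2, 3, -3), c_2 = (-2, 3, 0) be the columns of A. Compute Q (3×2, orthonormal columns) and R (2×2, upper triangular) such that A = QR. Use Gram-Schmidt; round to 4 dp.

Q = [[0.4264, -0.7126], [0.6396, 0.6730], [-0.6396, 0.1980]], R = [[4.6904, 1.0660], [0.0000, 3.4444]]

c_1 = (2, 3, -3); ‖c_1‖ = 4.6904, so e_1 = (0.4264, 0.6396, -0.6396).
e_1·c_2 = 0.4264·(-2) + 0.6396·3 + (-0.6396)·0 = 1.0660.
u_2 = c_2 − 1.0660·e_1 = (-2.4545, 2.3182, 0.6818).
‖u_2‖ = 3.4444, so e_2 = (-0.7126, 0.6730, 0.1980).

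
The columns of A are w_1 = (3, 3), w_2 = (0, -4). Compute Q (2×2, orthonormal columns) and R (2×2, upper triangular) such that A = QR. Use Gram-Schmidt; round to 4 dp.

w_1 = (3, 3); ‖w_1‖ = 4.2426, so q_1 = (0.7071, 0.7071).
q_1·w_2 = 0.7071·0 + 0.7071·(-4) = -2.8284.
u_2 = w_2 + 2.8284·q_1 = (2.0000, -2.0000).
‖u_2‖ = 2.8284, so q_2 = (0.7071, -0.7071).

Q = [[0.7071, 0.7071], [0.7071, -0.7071]], R = [[4.2426, -2.8284], [0.0000, 2.8284]]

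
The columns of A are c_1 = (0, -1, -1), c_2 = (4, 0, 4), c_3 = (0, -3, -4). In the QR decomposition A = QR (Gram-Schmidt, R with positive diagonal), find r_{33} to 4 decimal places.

r_{33} = 0.5774

c_1 = (0, -1, -1); ‖c_1‖ = 1.4142, so q_1 = (0.0000, -0.7071, -0.7071).
q_1·c_2 = 0.0000·4 + (-0.7071)·0 + (-0.7071)·4 = -2.8284.
u_2 = c_2 + 2.8284·q_1 = (4.0000, -2.0000, 2.0000).
‖u_2‖ = 4.8990, so q_2 = (0.8165, -0.4082, 0.4082).
q_1·c_3 = 0.0000·0 + (-0.7071)·(-3) + (-0.7071)·(-4) = 4.9497; q_2·c_3 = 0.8165·0 + (-0.4082)·(-3) + 0.4082·(-4) = -0.4082.
u_3 = c_3 − 4.9497·q_1 + 0.4082·q_2 = (0.3333, 0.3333, -0.3333).
r_{33} = ‖u_3‖ = 0.5774.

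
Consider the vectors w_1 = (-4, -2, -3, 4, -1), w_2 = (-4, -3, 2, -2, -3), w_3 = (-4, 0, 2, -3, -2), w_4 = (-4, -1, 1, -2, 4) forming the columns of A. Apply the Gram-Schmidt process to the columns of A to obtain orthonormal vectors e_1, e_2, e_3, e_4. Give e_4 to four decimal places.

w_1 = (-4, -2, -3, 4, -1); ‖w_1‖ = 6.7823, so e_1 = (-0.5898, -0.2949, -0.4423, 0.5898, -0.1474).
e_1·w_2 = (-0.5898)·(-4) + (-0.2949)·(-3) + (-0.4423)·2 + 0.5898·(-2) + (-0.1474)·(-3) = 1.6219.
u_2 = w_2 − 1.6219·e_1 = (-3.0435, -2.5217, 2.7174, -2.9565, -2.7609).
‖u_2‖ = 6.2745, so e_2 = (-0.4851, -0.4019, 0.4331, -0.4712, -0.4400).
e_1·w_3 = (-0.5898)·(-4) + (-0.2949)·0 + (-0.4423)·2 + 0.5898·(-3) + (-0.1474)·(-2) = 0.0000; e_2·w_3 = (-0.4851)·(-4) + (-0.4019)·0 + 0.4331·2 + (-0.4712)·(-3) + (-0.4400)·(-2) = 5.1000.
u_3 = w_3 − 0.0000·e_1 − 5.1000·e_2 = (-1.5262, 2.0497, -0.2087, -0.5969, 0.2441).
‖u_3‖ = 2.6439, so e_3 = (-0.5773, 0.7753, -0.0789, -0.2258, 0.0923).
e_1·w_4 = (-0.5898)·(-4) + (-0.2949)·(-1) + (-0.4423)·1 + 0.5898·(-2) + (-0.1474)·4 = 0.4423; e_2·w_4 = (-0.4851)·(-4) + (-0.4019)·(-1) + 0.4331·1 + (-0.4712)·(-2) + (-0.4400)·4 = 1.9575; e_3·w_4 = (-0.5773)·(-4) + 0.7753·(-1) + (-0.0789)·1 + (-0.2258)·(-2) + 0.0923·4 = 2.2757.
u_4 = w_4 − 0.4423·e_1 − 1.9575·e_2 − 2.2757·e_3 = (-1.4759, -1.8471, 0.5275, -0.8247, 4.7165).
‖u_4‖ = 5.3660, so e_4 = (-0.2751, -0.3442, 0.0983, -0.1537, 0.8790).

e_4 = (-0.2751, -0.3442, 0.0983, -0.1537, 0.8790)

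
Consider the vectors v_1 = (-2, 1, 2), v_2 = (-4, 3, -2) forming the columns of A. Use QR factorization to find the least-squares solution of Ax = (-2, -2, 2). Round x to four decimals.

v_1 = (-2, 1, 2); ‖v_1‖ = 3.0000, so q_1 = (-0.6667, 0.3333, 0.6667).
q_1·v_2 = (-0.6667)·(-4) + 0.3333·3 + 0.6667·(-2) = 2.3333.
u_2 = v_2 − 2.3333·q_1 = (-2.4444, 2.2222, -3.5556).
‖u_2‖ = 4.8534, so q_2 = (-0.5037, 0.4579, -0.7326).
Qᵀb = (2.0000, -1.3736).
Back-substitute: x_2 = -1.3736/4.8534 = -0.2830.
x_1 = (2.0000 − 2.3333·(-0.2830))/3.0000 = 0.8868.

x = (0.8868, -0.2830)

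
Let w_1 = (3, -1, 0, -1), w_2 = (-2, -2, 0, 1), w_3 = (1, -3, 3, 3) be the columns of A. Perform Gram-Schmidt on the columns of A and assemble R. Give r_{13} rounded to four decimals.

w_1 = (3, -1, 0, -1); ‖w_1‖ = 3.3166, so e_1 = (0.9045, -0.3015, 0.0000, -0.3015).
r_{13} = e_1·w_3 = 0.9045.

r_{13} = 0.9045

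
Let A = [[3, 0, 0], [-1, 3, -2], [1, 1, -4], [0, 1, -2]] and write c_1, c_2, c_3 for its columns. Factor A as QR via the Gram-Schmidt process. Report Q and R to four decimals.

c_1 = (3, -1, 1, 0); ‖c_1‖ = 3.3166, so q_1 = (0.9045, -0.3015, 0.3015, 0.0000).
q_1·c_2 = 0.9045·0 + (-0.3015)·3 + 0.3015·1 + 0.0000·1 = -0.6030.
u_2 = c_2 + 0.6030·q_1 = (0.5455, 2.8182, 1.1818, 1.0000).
‖u_2‖ = 3.2613, so q_2 = (0.1672, 0.8641, 0.3624, 0.3066).
q_1·c_3 = 0.9045·0 + (-0.3015)·(-2) + 0.3015·(-4) + 0.0000·(-2) = -0.6030; q_2·c_3 = 0.1672·0 + 0.8641·(-2) + 0.3624·(-4) + 0.3066·(-2) = -3.7910.
u_3 = c_3 + 0.6030·q_1 + 3.7910·q_2 = (1.1795, 1.0940, -2.4444, -0.8376).
‖u_3‖ = 3.0438, so q_3 = (0.3875, 0.3594, -0.8031, -0.2752).

Q = [[0.9045, 0.1672, 0.3875], [-0.3015, 0.8641, 0.3594], [0.3015, 0.3624, -0.8031], [0.0000, 0.3066, -0.2752]], R = [[3.3166, -0.6030, -0.6030], [0.0000, 3.2613, -3.7910], [0.0000, 0.0000, 3.0438]]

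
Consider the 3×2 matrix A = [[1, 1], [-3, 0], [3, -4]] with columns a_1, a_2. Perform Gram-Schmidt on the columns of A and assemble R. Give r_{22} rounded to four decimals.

a_1 = (1, -3, 3); ‖a_1‖ = 4.3589, so e_1 = (0.2294, -0.6882, 0.6882).
e_1·a_2 = 0.2294·1 + (-0.6882)·0 + 0.6882·(-4) = -2.5236.
u_2 = a_2 + 2.5236·e_1 = (1.5789, -1.7368, -2.2632).
r_{22} = ‖u_2‖ = 3.2606.

r_{22} = 3.2606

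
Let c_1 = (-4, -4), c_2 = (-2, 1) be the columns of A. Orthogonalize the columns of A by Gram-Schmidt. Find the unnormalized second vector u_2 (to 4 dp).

u_2 = (-1.5000, 1.5000)

q_1 = c_1/‖c_1‖ = (-4, -4)/5.6569 = (-0.7071, -0.7071).
r_{12} = q_1·c_2 = 0.7071.
u_2 = c_2 − 0.7071·q_1 = (-1.5000, 1.5000).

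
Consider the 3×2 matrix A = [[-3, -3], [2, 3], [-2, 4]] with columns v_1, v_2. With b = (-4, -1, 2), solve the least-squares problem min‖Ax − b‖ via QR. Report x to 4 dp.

x = (0.1607, 0.4669)

v_1 = (-3, 2, -2); ‖v_1‖ = 4.1231, so e_1 = (-0.7276, 0.4851, -0.4851).
e_1·v_2 = (-0.7276)·(-3) + 0.4851·3 + (-0.4851)·4 = 1.6977.
u_2 = v_2 − 1.6977·e_1 = (-1.7647, 2.1765, 4.8235).
‖u_2‖ = 5.5783, so e_2 = (-0.3164, 0.3902, 0.8647).
Qᵀb = (1.4552, 2.6046).
Back-substitute: x_2 = 2.6046/5.5783 = 0.4669.
x_1 = (1.4552 − 1.6977·0.4669)/4.1231 = 0.1607.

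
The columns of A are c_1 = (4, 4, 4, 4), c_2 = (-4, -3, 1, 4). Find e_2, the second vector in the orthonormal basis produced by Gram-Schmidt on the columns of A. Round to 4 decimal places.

e_2 = (-0.5466, -0.3904, 0.2343, 0.7028)

c_1 = (4, 4, 4, 4); ‖c_1‖ = 8.0000, so e_1 = (0.5000, 0.5000, 0.5000, 0.5000).
e_1·c_2 = 0.5000·(-4) + 0.5000·(-3) + 0.5000·1 + 0.5000·4 = -1.0000.
u_2 = c_2 + 1.0000·e_1 = (-3.5000, -2.5000, 1.5000, 4.5000).
‖u_2‖ = 6.4031, so e_2 = (-0.5466, -0.3904, 0.2343, 0.7028).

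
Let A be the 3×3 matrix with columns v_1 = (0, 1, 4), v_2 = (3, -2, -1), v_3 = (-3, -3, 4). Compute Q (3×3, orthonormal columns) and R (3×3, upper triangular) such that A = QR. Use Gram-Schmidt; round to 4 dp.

Q = [[0.0000, 0.8703, -0.4925], [0.2425, -0.4778, -0.8443], [0.9701, 0.1195, 0.2111]], R = [[4.1231, -1.4552, 3.1530], [0.0000, 3.4471, -0.6997], [0.0000, 0.0000, 4.8548]]

v_1 = (0, 1, 4); ‖v_1‖ = 4.1231, so e_1 = (0.0000, 0.2425, 0.9701).
e_1·v_2 = 0.0000·3 + 0.2425·(-2) + 0.9701·(-1) = -1.4552.
u_2 = v_2 + 1.4552·e_1 = (3.0000, -1.6471, 0.4118).
‖u_2‖ = 3.4471, so e_2 = (0.8703, -0.4778, 0.1195).
e_1·v_3 = 0.0000·(-3) + 0.2425·(-3) + 0.9701·4 = 3.1530; e_2·v_3 = 0.8703·(-3) + (-0.4778)·(-3) + 0.1195·4 = -0.6997.
u_3 = v_3 − 3.1530·e_1 + 0.6997·e_2 = (-2.3911, -4.0990, 1.0248).
‖u_3‖ = 4.8548, so e_3 = (-0.4925, -0.8443, 0.2111).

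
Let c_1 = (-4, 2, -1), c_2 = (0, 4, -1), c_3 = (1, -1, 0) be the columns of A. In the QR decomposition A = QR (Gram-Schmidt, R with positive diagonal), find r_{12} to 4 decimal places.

r_{12} = 1.9640

c_1 = (-4, 2, -1); ‖c_1‖ = 4.5826, so q_1 = (-0.8729, 0.4364, -0.2182).
r_{12} = q_1·c_2 = 1.9640.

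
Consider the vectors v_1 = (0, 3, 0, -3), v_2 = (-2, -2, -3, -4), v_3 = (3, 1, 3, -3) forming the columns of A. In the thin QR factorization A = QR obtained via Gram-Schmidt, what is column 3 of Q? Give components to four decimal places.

v_1 = (0, 3, 0, -3); ‖v_1‖ = 4.2426, so e_1 = (0.0000, 0.7071, 0.0000, -0.7071).
e_1·v_2 = 0.0000·(-2) + 0.7071·(-2) + 0.0000·(-3) + (-0.7071)·(-4) = 1.4142.
u_2 = v_2 − 1.4142·e_1 = (-2.0000, -3.0000, -3.0000, -3.0000).
‖u_2‖ = 5.5678, so e_2 = (-0.3592, -0.5388, -0.5388, -0.5388).
e_1·v_3 = 0.0000·3 + 0.7071·1 + 0.0000·3 + (-0.7071)·(-3) = 2.8284; e_2·v_3 = (-0.3592)·3 + (-0.5388)·1 + (-0.5388)·3 + (-0.5388)·(-3) = -1.6164.
u_3 = v_3 − 2.8284·e_1 + 1.6164·e_2 = (2.4194, -1.8710, 2.1290, -1.8710).
‖u_3‖ = 4.1698, so e_3 = (0.5802, -0.4487, 0.5106, -0.4487).

e_3 = (0.5802, -0.4487, 0.5106, -0.4487)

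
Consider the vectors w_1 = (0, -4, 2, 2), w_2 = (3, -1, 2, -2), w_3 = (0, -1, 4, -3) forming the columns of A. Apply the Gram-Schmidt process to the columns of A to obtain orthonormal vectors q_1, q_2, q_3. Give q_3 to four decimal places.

q_3 = (-0.6671, 0.0741, 0.5930, -0.4447)

q_1 = w_1/‖w_1‖ = (0, -4, 2, 2)/4.8990 = (0.0000, -0.8165, 0.4082, 0.4082).
r_{12} = q_1·w_2 = 0.8165.
u_2 = w_2 − 0.8165·q_1 = (3.0000, -0.3333, 1.6667, -2.3333).
‖u_2‖ = 4.1633, so q_2 = (0.7206, -0.0801, 0.4003, -0.5604).
r_{13} = q_1·w_3 = 1.2247; r_{23} = q_2·w_3 = 3.3627.
u_3 = w_3 − 1.2247·q_1 − 3.3627·q_2 = (-2.4231, 0.2692, 2.1538, -1.6154).
‖u_3‖ = 3.6321, so q_3 = (-0.6671, 0.0741, 0.5930, -0.4447).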